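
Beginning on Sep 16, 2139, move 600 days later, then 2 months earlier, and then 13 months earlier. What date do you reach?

Advancing 600 days from September 16, 2139:
September has 30 days, so 30 − 16 = 14 days remain after September 16, 2139; 600 − 14 = 586 left.
October 2139 has 31 days: 586 − 31 = 555 left.
November 2139 has 30 days: 555 − 30 = 525 left.
December 2139 has 31 days: 525 − 31 = 494 left.
January 2140 has 31 days: 494 − 31 = 463 left.
February 2140 has 29 days (2140 is a leap year): 463 − 29 = 434 left.
March 2140 has 31 days: 434 − 31 = 403 left.
April 2140 has 30 days: 403 − 30 = 373 left.
May 2140 has 31 days: 373 − 31 = 342 left.
June 2140 has 30 days: 342 − 30 = 312 left.
July 2140 has 31 days: 312 − 31 = 281 left.
August 2140 has 31 days: 281 − 31 = 250 left.
September 2140 has 30 days: 250 − 30 = 220 left.
October 2140 has 31 days: 220 − 31 = 189 left.
November 2140 has 30 days: 189 − 30 = 159 left.
December 2140 has 31 days: 159 − 31 = 128 left.
January 2141 has 31 days: 128 − 31 = 97 left.
February 2141 has 28 days (2141 is not a leap year): 97 − 28 = 69 left.
March 2141 has 31 days: 69 − 31 = 38 left.
April 2141 has 30 days: 38 − 30 = 8 left.
8 days into May 2141 → May 8, 2141.
Subtracting 2 months from May 8, 2141:
month 5 − 2 = 3 → March 2141.
Day 8 is valid in March, giving March 8, 2141.
Counting back 13 months from March 8, 2141:
month 3 − 13 = -10, which is month 2 of year 2140 → February 2140.
Day 8 is valid in February, giving February 8, 2140.

February 8, 2140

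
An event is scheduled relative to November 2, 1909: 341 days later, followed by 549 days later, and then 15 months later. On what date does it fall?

Advancing 341 days from November 2, 1909:
November has 30 days, so 30 − 2 = 28 days remain after November 2, 1909; 341 − 28 = 313 left.
December 1909 has 31 days: 313 − 31 = 282 left.
January 1910 has 31 days: 282 − 31 = 251 left.
February 1910 has 28 days (1910 is not a leap year): 251 − 28 = 223 left.
March 1910 has 31 days: 223 − 31 = 192 left.
April 1910 has 30 days: 192 − 30 = 162 left.
May 1910 has 31 days: 162 − 31 = 131 left.
June 1910 has 30 days: 131 − 30 = 101 left.
July 1910 has 31 days: 101 − 31 = 70 left.
August 1910 has 31 days: 70 − 31 = 39 left.
September 1910 has 30 days: 39 − 30 = 9 left.
9 days into October 1910 → October 9, 1910.
Counting forward 549 days from October 9, 1910:
October has 31 days, so 31 − 9 = 22 days remain after October 9, 1910; 549 − 22 = 527 left.
November 1910 has 30 days: 527 − 30 = 497 left.
December 1910 has 31 days: 497 − 31 = 466 left.
January 1911 has 31 days: 466 − 31 = 435 left.
February 1911 has 28 days (1911 is not a leap year): 435 − 28 = 407 left.
March 1911 has 31 days: 407 − 31 = 376 left.
April 1911 has 30 days: 376 − 30 = 346 left.
May 1911 has 31 days: 346 − 31 = 315 left.
June 1911 has 30 days: 315 − 30 = 285 left.
July 1911 has 31 days: 285 − 31 = 254 left.
August 1911 has 31 days: 254 − 31 = 223 left.
September 1911 has 30 days: 223 − 30 = 193 left.
October 1911 has 31 days: 193 − 31 = 162 left.
November 1911 has 30 days: 162 − 30 = 132 left.
December 1911 has 31 days: 132 − 31 = 101 left.
January 1912 has 31 days: 101 − 31 = 70 left.
February 1912 has 29 days (1912 is a leap year): 70 − 29 = 41 left.
March 1912 has 31 days: 41 − 31 = 10 left.
10 days into April 1912 → April 10, 1912.
Adding 15 months from April 10, 1912:
month 4 + 15 = 19, which is month 7 of year 1913 → July 1913.
Day 10 is valid in July, giving July 10, 1913.

July 10, 1913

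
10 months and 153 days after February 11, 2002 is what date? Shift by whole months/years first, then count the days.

Adding 10 months and 153 days from February 11, 2002: first the month/year part, then the days.
month 2 + 10 = 12 → December 2002.
Day 11 is valid in December, giving December 11, 2002.
Now add 153 days from December 11, 2002.
December has 31 days, so 31 − 11 = 20 days remain after December 11, 2002; 153 − 20 = 133 left.
January 2003 has 31 days: 133 − 31 = 102 left.
February 2003 has 28 days (2003 is not a leap year): 102 − 28 = 74 left.
March 2003 has 31 days: 74 − 31 = 43 left.
April 2003 has 30 days: 43 − 30 = 13 left.
13 days into May 2003 → May 13, 2003.

May 13, 2003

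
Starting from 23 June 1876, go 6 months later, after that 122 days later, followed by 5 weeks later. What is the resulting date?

Adding 6 months from June 23, 1876:
month 6 + 6 = 12 → December 1876.
Day 23 is valid in December, giving December 23, 1876.
Adding 122 days from December 23, 1876:
December has 31 days, so 31 − 23 = 8 days remain after December 23, 1876; 122 − 8 = 114 left.
January 1877 has 31 days: 114 − 31 = 83 left.
February 1877 has 28 days (1877 is not a leap year): 83 − 28 = 55 left.
March 1877 has 31 days: 55 − 31 = 24 left.
24 days into April 1877 → April 24, 1877.
Counting forward 5 weeks (= 35 days) from April 24, 1877:
April has 30 days, so 30 − 24 = 6 days remain after April 24, 1877; 35 − 6 = 29 left.
29 days into May 1877 → May 29, 1877.

May 29, 1877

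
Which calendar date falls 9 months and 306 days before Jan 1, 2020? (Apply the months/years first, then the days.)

May 30, 2018

Counting back 9 months and 306 days from January 1, 2020: first the month/year part, then the days.
month 1 − 9 = -8, which is month 4 of year 2019 → April 2019.
Day 1 is valid in April, giving April 1, 2019.
Now subtract 306 days from April 1, 2019.
Going back 1 day from April 1, 2019 reaches the end of the previous month; 306 − 1 = 305 left.
March 2019 has 31 days: 305 − 31 = 274 left.
February 2019 has 28 days (2019 is not a leap year): 274 − 28 = 246 left.
January 2019 has 31 days: 246 − 31 = 215 left.
December 2018 has 31 days: 215 − 31 = 184 left.
November 2018 has 30 days: 184 − 30 = 154 left.
October 2018 has 31 days: 154 − 31 = 123 left.
September 2018 has 30 days: 123 − 30 = 93 left.
August 2018 has 31 days: 93 − 31 = 62 left.
July 2018 has 31 days: 62 − 31 = 31 left.
June 2018 has 30 days: 31 − 30 = 1 left.
May 2018 has 31 days; 31 − 1 = 30 → May 30, 2018.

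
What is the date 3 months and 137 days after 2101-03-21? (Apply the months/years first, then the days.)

Advancing 3 months and 137 days from March 21, 2101: first the month/year part, then the days.
month 3 + 3 = 6 → June 2101.
Day 21 is valid in June, giving June 21, 2101.
Now add 137 days from June 21, 2101.
June has 30 days, so 30 − 21 = 9 days remain after June 21, 2101; 137 − 9 = 128 left.
July 2101 has 31 days: 128 − 31 = 97 left.
August 2101 has 31 days: 97 − 31 = 66 left.
September 2101 has 30 days: 66 − 30 = 36 left.
October 2101 has 31 days: 36 − 31 = 5 left.
5 days into November 2101 → November 5, 2101.

November 5, 2101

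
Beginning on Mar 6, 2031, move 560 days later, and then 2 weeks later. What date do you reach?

September 30, 2032

Counting forward 560 days from March 6, 2031:
March has 31 days, so 31 − 6 = 25 days remain after March 6, 2031; 560 − 25 = 535 left.
April 2031 has 30 days: 535 − 30 = 505 left.
May 2031 has 31 days: 505 − 31 = 474 left.
June 2031 has 30 days: 474 − 30 = 444 left.
July 2031 has 31 days: 444 − 31 = 413 left.
August 2031 has 31 days: 413 − 31 = 382 left.
September 2031 has 30 days: 382 − 30 = 352 left.
October 2031 has 31 days: 352 − 31 = 321 left.
November 2031 has 30 days: 321 − 30 = 291 left.
December 2031 has 31 days: 291 − 31 = 260 left.
January 2032 has 31 days: 260 − 31 = 229 left.
February 2032 has 29 days (2032 is a leap year): 229 − 29 = 200 left.
March 2032 has 31 days: 200 − 31 = 169 left.
April 2032 has 30 days: 169 − 30 = 139 left.
May 2032 has 31 days: 139 − 31 = 108 left.
June 2032 has 30 days: 108 − 30 = 78 left.
July 2032 has 31 days: 78 − 31 = 47 left.
August 2032 has 31 days: 47 − 31 = 16 left.
16 days into September 2032 → September 16, 2032.
Counting forward 2 weeks (= 14 days) from September 16, 2032:
September has 30 days; 16 + 14 = 30, still in September.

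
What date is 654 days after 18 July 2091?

Advancing 654 days from July 18, 2091.
July has 31 days, so 31 − 18 = 13 days remain after July 18, 2091; 654 − 13 = 641 left.
August 2091 has 31 days: 641 − 31 = 610 left.
September 2091 has 30 days: 610 − 30 = 580 left.
October 2091 has 31 days: 580 − 31 = 549 left.
November 2091 has 30 days: 549 − 30 = 519 left.
December 2091 has 31 days: 519 − 31 = 488 left.
January 2092 has 31 days: 488 − 31 = 457 left.
February 2092 has 29 days (2092 is a leap year): 457 − 29 = 428 left.
March 2092 has 31 days: 428 − 31 = 397 left.
April 2092 has 30 days: 397 − 30 = 367 left.
May 2092 has 31 days: 367 − 31 = 336 left.
June 2092 has 30 days: 336 − 30 = 306 left.
July 2092 has 31 days: 306 − 31 = 275 left.
August 2092 has 31 days: 275 − 31 = 244 left.
September 2092 has 30 days: 244 − 30 = 214 left.
October 2092 has 31 days: 214 − 31 = 183 left.
November 2092 has 30 days: 183 − 30 = 153 left.
December 2092 has 31 days: 153 − 31 = 122 left.
January 2093 has 31 days: 122 − 31 = 91 left.
February 2093 has 28 days (2093 is not a leap year): 91 − 28 = 63 left.
March 2093 has 31 days: 63 − 31 = 32 left.
April 2093 has 30 days: 32 − 30 = 2 left.
2 days into May 2093 → May 2, 2093.

May 2, 2093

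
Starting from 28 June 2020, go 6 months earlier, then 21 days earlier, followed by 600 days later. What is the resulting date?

July 29, 2021

Counting back 6 months from June 28, 2020:
month 6 − 6 = 0, which is month 12 of year 2019 → December 2019.
Day 28 is valid in December, giving December 28, 2019.
Going back 21 days from December 28, 2019:
28 − 21 = 7, still in December 2019.
Adding 600 days from December 7, 2019:
December has 31 days, so 31 − 7 = 24 days remain after December 7, 2019; 600 − 24 = 576 left.
January 2020 has 31 days: 576 − 31 = 545 left.
February 2020 has 29 days (2020 is a leap year): 545 − 29 = 516 left.
March 2020 has 31 days: 516 − 31 = 485 left.
April 2020 has 30 days: 485 − 30 = 455 left.
May 2020 has 31 days: 455 − 31 = 424 left.
June 2020 has 30 days: 424 − 30 = 394 left.
July 2020 has 31 days: 394 − 31 = 363 left.
August 2020 has 31 days: 363 − 31 = 332 left.
September 2020 has 30 days: 332 − 30 = 302 left.
October 2020 has 31 days: 302 − 31 = 271 left.
November 2020 has 30 days: 271 − 30 = 241 left.
December 2020 has 31 days: 241 − 31 = 210 left.
January 2021 has 31 days: 210 − 31 = 179 left.
February 2021 has 28 days (2021 is not a leap year): 179 − 28 = 151 left.
March 2021 has 31 days: 151 − 31 = 120 left.
April 2021 has 30 days: 120 − 30 = 90 left.
May 2021 has 31 days: 90 − 31 = 59 left.
June 2021 has 30 days: 59 − 30 = 29 left.
29 days into July 2021 → July 29, 2021.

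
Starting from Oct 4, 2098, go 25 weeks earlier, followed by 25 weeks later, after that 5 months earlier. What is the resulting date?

May 4, 2098

Going back 25 weeks (= 175 days) from October 4, 2098:
Going back 4 days from October 4, 2098 reaches the end of the previous month; 175 − 4 = 171 left.
September 2098 has 30 days: 171 − 30 = 141 left.
August 2098 has 31 days: 141 − 31 = 110 left.
July 2098 has 31 days: 110 − 31 = 79 left.
June 2098 has 30 days: 79 − 30 = 49 left.
May 2098 has 31 days: 49 − 31 = 18 left.
April 2098 has 30 days; 30 − 18 = 12 → April 12, 2098.
Counting forward 25 weeks (= 175 days) from April 12, 2098:
April has 30 days, so 30 − 12 = 18 days remain after April 12, 2098; 175 − 18 = 157 left.
May 2098 has 31 days: 157 − 31 = 126 left.
June 2098 has 30 days: 126 − 30 = 96 left.
July 2098 has 31 days: 96 − 31 = 65 left.
August 2098 has 31 days: 65 − 31 = 34 left.
September 2098 has 30 days: 34 − 30 = 4 left.
4 days into October 2098 → October 4, 2098.
Going back 5 months from October 4, 2098:
month 10 − 5 = 5 → May 2098.
Day 4 is valid in May, giving May 4, 2098.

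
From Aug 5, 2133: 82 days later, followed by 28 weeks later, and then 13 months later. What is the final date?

Adding 82 days from August 5, 2133:
August has 31 days, so 31 − 5 = 26 days remain after August 5, 2133; 82 − 26 = 56 left.
September 2133 has 30 days: 56 − 30 = 26 left.
26 days into October 2133 → October 26, 2133.
Adding 28 weeks (= 196 days) from October 26, 2133:
October has 31 days, so 31 − 26 = 5 days remain after October 26, 2133; 196 − 5 = 191 left.
November 2133 has 30 days: 191 − 30 = 161 left.
December 2133 has 31 days: 161 − 31 = 130 left.
January 2134 has 31 days: 130 − 31 = 99 left.
February 2134 has 28 days (2134 is not a leap year): 99 − 28 = 71 left.
March 2134 has 31 days: 71 − 31 = 40 left.
April 2134 has 30 days: 40 − 30 = 10 left.
10 days into May 2134 → May 10, 2134.
Adding 13 months from May 10, 2134:
month 5 + 13 = 18, which is month 6 of year 2135 → June 2135.
Day 10 is valid in June, giving June 10, 2135.

June 10, 2135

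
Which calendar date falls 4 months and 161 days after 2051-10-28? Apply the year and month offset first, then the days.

Adding 4 months and 161 days from October 28, 2051: first the month/year part, then the days.
month 10 + 4 = 14, which is month 2 of year 2052 → February 2052.
Day 28 is valid in February, giving February 28, 2052.
Now add 161 days from February 28, 2052.
February has 29 days, so 29 − 28 = 1 day remains after February 28, 2052; 161 − 1 = 160 left.
March 2052 has 31 days: 160 − 31 = 129 left.
April 2052 has 30 days: 129 − 30 = 99 left.
May 2052 has 31 days: 99 − 31 = 68 left.
June 2052 has 30 days: 68 − 30 = 38 left.
July 2052 has 31 days: 38 − 31 = 7 left.
7 days into August 2052 → August 7, 2052.

August 7, 2052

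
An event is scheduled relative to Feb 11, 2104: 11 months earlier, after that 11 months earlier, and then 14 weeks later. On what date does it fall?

July 18, 2102

Subtracting 11 months from February 11, 2104:
month 2 − 11 = -9, which is month 3 of year 2103 → March 2103.
Day 11 is valid in March, giving March 11, 2103.
Going back 11 months from March 11, 2103:
month 3 − 11 = -8, which is month 4 of year 2102 → April 2102.
Day 11 is valid in April, giving April 11, 2102.
Counting forward 14 weeks (= 98 days) from April 11, 2102:
April has 30 days, so 30 − 11 = 19 days remain after April 11, 2102; 98 − 19 = 79 left.
May 2102 has 31 days: 79 − 31 = 48 left.
June 2102 has 30 days: 48 − 30 = 18 left.
18 days into July 2102 → July 18, 2102.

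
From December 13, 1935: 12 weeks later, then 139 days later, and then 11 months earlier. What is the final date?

August 23, 1935

Counting forward 12 weeks (= 84 days) from December 13, 1935:
December has 31 days, so 31 − 13 = 18 days remain after December 13, 1935; 84 − 18 = 66 left.
January 1936 has 31 days: 66 − 31 = 35 left.
February 1936 has 29 days (1936 is a leap year): 35 − 29 = 6 left.
6 days into March 1936 → March 6, 1936.
Advancing 139 days from March 6, 1936:
March has 31 days, so 31 − 6 = 25 days remain after March 6, 1936; 139 − 25 = 114 left.
April 1936 has 30 days: 114 − 30 = 84 left.
May 1936 has 31 days: 84 − 31 = 53 left.
June 1936 has 30 days: 53 − 30 = 23 left.
23 days into July 1936 → July 23, 1936.
Counting back 11 months from July 23, 1936:
month 7 − 11 = -4, which is month 8 of year 1935 → August 1935.
Day 23 is valid in August, giving August 23, 1935.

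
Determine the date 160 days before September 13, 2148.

Subtracting 160 days from September 13, 2148.
Going back 13 days from September 13, 2148 reaches the end of the previous month; 160 − 13 = 147 left.
August 2148 has 31 days: 147 − 31 = 116 left.
July 2148 has 31 days: 116 − 31 = 85 left.
June 2148 has 30 days: 85 − 30 = 55 left.
May 2148 has 31 days: 55 − 31 = 24 left.
April 2148 has 30 days; 30 − 24 = 6 → April 6, 2148.

April 6, 2148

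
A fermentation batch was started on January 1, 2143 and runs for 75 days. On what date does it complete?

Advancing 75 days from January 1, 2143.
January has 31 days, so 31 − 1 = 30 days remain after January 1, 2143; 75 − 30 = 45 left.
February 2143 has 28 days (2143 is not a leap year): 45 − 28 = 17 left.
17 days into March 2143 → March 17, 2143.

March 17, 2143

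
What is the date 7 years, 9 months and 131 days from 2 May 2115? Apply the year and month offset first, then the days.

June 13, 2123

Counting forward 7 years, 9 months and 131 days from May 2, 2115: first the month/year part, then the days.
+7 years → 2122; month 5 + 9 = 14, which is month 2 of year 2123 → February 2123.
Day 2 is valid in February, giving February 2, 2123.
Now add 131 days from February 2, 2123.
February has 28 days, so 28 − 2 = 26 days remain after February 2, 2123; 131 − 26 = 105 left.
March 2123 has 31 days: 105 − 31 = 74 left.
April 2123 has 30 days: 74 − 30 = 44 left.
May 2123 has 31 days: 44 − 31 = 13 left.
13 days into June 2123 → June 13, 2123.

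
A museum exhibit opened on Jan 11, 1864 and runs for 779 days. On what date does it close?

February 28, 1866

Counting forward 779 days from January 11, 1864.
January has 31 days, so 31 − 11 = 20 days remain after January 11, 1864; 779 − 20 = 759 left.
February 1864 has 29 days (1864 is a leap year): 759 − 29 = 730 left.
March 1864 has 31 days: 730 − 31 = 699 left.
April 1864 has 30 days: 699 − 30 = 669 left.
May 1864 has 31 days: 669 − 31 = 638 left.
June 1864 has 30 days: 638 − 30 = 608 left.
July 1864 has 31 days: 608 − 31 = 577 left.
August 1864 has 31 days: 577 − 31 = 546 left.
September 1864 has 30 days: 546 − 30 = 516 left.
October 1864 has 31 days: 516 − 31 = 485 left.
November 1864 has 30 days: 485 − 30 = 455 left.
December 1864 has 31 days: 455 − 31 = 424 left.
January 1865 has 31 days: 424 − 31 = 393 left.
February 1865 has 28 days (1865 is not a leap year): 393 − 28 = 365 left.
March 1865 has 31 days: 365 − 31 = 334 left.
April 1865 has 30 days: 334 − 30 = 304 left.
May 1865 has 31 days: 304 − 31 = 273 left.
June 1865 has 30 days: 273 − 30 = 243 left.
July 1865 has 31 days: 243 − 31 = 212 left.
August 1865 has 31 days: 212 − 31 = 181 left.
September 1865 has 30 days: 181 − 30 = 151 left.
October 1865 has 31 days: 151 − 31 = 120 left.
November 1865 has 30 days: 120 − 30 = 90 left.
December 1865 has 31 days: 90 − 31 = 59 left.
January 1866 has 31 days: 59 − 31 = 28 left.
28 days into February 1866 → February 28, 1866.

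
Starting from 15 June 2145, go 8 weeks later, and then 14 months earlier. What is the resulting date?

Adding 8 weeks (= 56 days) from June 15, 2145:
June has 30 days, so 30 − 15 = 15 days remain after June 15, 2145; 56 − 15 = 41 left.
July 2145 has 31 days: 41 − 31 = 10 left.
10 days into August 2145 → August 10, 2145.
Going back 14 months from August 10, 2145:
month 8 − 14 = -6, which is month 6 of year 2144 → June 2144.
Day 10 is valid in June, giving June 10, 2144.

June 10, 2144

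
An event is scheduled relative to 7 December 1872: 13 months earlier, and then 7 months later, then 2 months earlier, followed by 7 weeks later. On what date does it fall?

Going back 13 months from December 7, 1872:
month 12 − 13 = -1, which is month 11 of year 1871 → November 1871.
Day 7 is valid in November, giving November 7, 1871.
Adding 7 months from November 7, 1871:
month 11 + 7 = 18, which is month 6 of year 1872 → June 1872.
Day 7 is valid in June, giving June 7, 1872.
Going back 2 months from June 7, 1872:
month 6 − 2 = 4 → April 1872.
Day 7 is valid in April, giving April 7, 1872.
Adding 7 weeks (= 49 days) from April 7, 1872:
April has 30 days, so 30 − 7 = 23 days remain after April 7, 1872; 49 − 23 = 26 left.
26 days into May 1872 → May 26, 1872.

May 26, 1872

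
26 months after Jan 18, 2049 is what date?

March 18, 2051

Adding 26 months from January 18, 2049.
month 1 + 26 = 27, which is month 3 of year 2051 → March 2051.
Day 18 is valid in March, giving March 18, 2051.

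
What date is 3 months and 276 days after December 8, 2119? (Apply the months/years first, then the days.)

Advancing 3 months and 276 days from December 8, 2119: first the month/year part, then the days.
month 12 + 3 = 15, which is month 3 of year 2120 → March 2120.
Day 8 is valid in March, giving March 8, 2120.
Now add 276 days from March 8, 2120.
March has 31 days, so 31 − 8 = 23 days remain after March 8, 2120; 276 − 23 = 253 left.
April 2120 has 30 days: 253 − 30 = 223 left.
May 2120 has 31 days: 223 − 31 = 192 left.
June 2120 has 30 days: 192 − 30 = 162 left.
July 2120 has 31 days: 162 − 31 = 131 left.
August 2120 has 31 days: 131 − 31 = 100 left.
September 2120 has 30 days: 100 − 30 = 70 left.
October 2120 has 31 days: 70 − 31 = 39 left.
November 2120 has 30 days: 39 − 30 = 9 left.
9 days into December 2120 → December 9, 2120.

December 9, 2120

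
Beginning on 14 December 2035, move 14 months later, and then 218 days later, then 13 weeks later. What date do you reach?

Advancing 14 months from December 14, 2035:
month 12 + 14 = 26, which is month 2 of year 2037 → February 2037.
Day 14 is valid in February, giving February 14, 2037.
Advancing 218 days from February 14, 2037:
February has 28 days, so 28 − 14 = 14 days remain after February 14, 2037; 218 − 14 = 204 left.
March 2037 has 31 days: 204 − 31 = 173 left.
April 2037 has 30 days: 173 − 30 = 143 left.
May 2037 has 31 days: 143 − 31 = 112 left.
June 2037 has 30 days: 112 − 30 = 82 left.
July 2037 has 31 days: 82 − 31 = 51 left.
August 2037 has 31 days: 51 − 31 = 20 left.
20 days into September 2037 → September 20, 2037.
Adding 13 weeks (= 91 days) from September 20, 2037:
September has 30 days, so 30 − 20 = 10 days remain after September 20, 2037; 91 − 10 = 81 left.
October 2037 has 31 days: 81 − 31 = 50 left.
November 2037 has 30 days: 50 − 30 = 20 left.
20 days into December 2037 → December 20, 2037.

December 20, 2037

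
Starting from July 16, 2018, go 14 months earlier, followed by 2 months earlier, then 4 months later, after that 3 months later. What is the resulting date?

October 16, 2017

Going back 14 months from July 16, 2018:
month 7 − 14 = -7, which is month 5 of year 2017 → May 2017.
Day 16 is valid in May, giving May 16, 2017.
Subtracting 2 months from May 16, 2017:
month 5 − 2 = 3 → March 2017.
Day 16 is valid in March, giving March 16, 2017.
Advancing 4 months from March 16, 2017:
month 3 + 4 = 7 → July 2017.
Day 16 is valid in July, giving July 16, 2017.
Adding 3 months from July 16, 2017:
month 7 + 3 = 10 → October 2017.
Day 16 is valid in October, giving October 16, 2017.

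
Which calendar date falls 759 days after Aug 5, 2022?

September 2, 2024

Adding 759 days from August 5, 2022.
August has 31 days, so 31 − 5 = 26 days remain after August 5, 2022; 759 − 26 = 733 left.
September 2022 has 30 days: 733 − 30 = 703 left.
October 2022 has 31 days: 703 − 31 = 672 left.
November 2022 has 30 days: 672 − 30 = 642 left.
December 2022 has 31 days: 642 − 31 = 611 left.
January 2023 has 31 days: 611 − 31 = 580 left.
February 2023 has 28 days (2023 is not a leap year): 580 − 28 = 552 left.
March 2023 has 31 days: 552 − 31 = 521 left.
April 2023 has 30 days: 521 − 30 = 491 left.
May 2023 has 31 days: 491 − 31 = 460 left.
June 2023 has 30 days: 460 − 30 = 430 left.
July 2023 has 31 days: 430 − 31 = 399 left.
August 2023 has 31 days: 399 − 31 = 368 left.
September 2023 has 30 days: 368 − 30 = 338 left.
October 2023 has 31 days: 338 − 31 = 307 left.
November 2023 has 30 days: 307 − 30 = 277 left.
December 2023 has 31 days: 277 − 31 = 246 left.
January 2024 has 31 days: 246 − 31 = 215 left.
February 2024 has 29 days (2024 is a leap year): 215 − 29 = 186 left.
March 2024 has 31 days: 186 − 31 = 155 left.
April 2024 has 30 days: 155 − 30 = 125 left.
May 2024 has 31 days: 125 − 31 = 94 left.
June 2024 has 30 days: 94 − 30 = 64 left.
July 2024 has 31 days: 64 − 31 = 33 left.
August 2024 has 31 days: 33 − 31 = 2 left.
2 days into September 2024 → September 2, 2024.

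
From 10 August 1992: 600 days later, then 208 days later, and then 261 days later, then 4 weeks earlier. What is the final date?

Adding 600 days from August 10, 1992:
August has 31 days, so 31 − 10 = 21 days remain after August 10, 1992; 600 − 21 = 579 left.
September 1992 has 30 days: 579 − 30 = 549 left.
October 1992 has 31 days: 549 − 31 = 518 left.
November 1992 has 30 days: 518 − 30 = 488 left.
December 1992 has 31 days: 488 − 31 = 457 left.
January 1993 has 31 days: 457 − 31 = 426 left.
February 1993 has 28 days (1993 is not a leap year): 426 − 28 = 398 left.
March 1993 has 31 days: 398 − 31 = 367 left.
April 1993 has 30 days: 367 − 30 = 337 left.
May 1993 has 31 days: 337 − 31 = 306 left.
June 1993 has 30 days: 306 − 30 = 276 left.
July 1993 has 31 days: 276 − 31 = 245 left.
August 1993 has 31 days: 245 − 31 = 214 left.
September 1993 has 30 days: 214 − 30 = 184 left.
October 1993 has 31 days: 184 − 31 = 153 left.
November 1993 has 30 days: 153 − 30 = 123 left.
December 1993 has 31 days: 123 − 31 = 92 left.
January 1994 has 31 days: 92 − 31 = 61 left.
February 1994 has 28 days (1994 is not a leap year): 61 − 28 = 33 left.
March 1994 has 31 days: 33 − 31 = 2 left.
2 days into April 1994 → April 2, 1994.
Adding 208 days from April 2, 1994:
April has 30 days, so 30 − 2 = 28 days remain after April 2, 1994; 208 − 28 = 180 left.
May 1994 has 31 days: 180 − 31 = 149 left.
June 1994 has 30 days: 149 − 30 = 119 left.
July 1994 has 31 days: 119 − 31 = 88 left.
August 1994 has 31 days: 88 − 31 = 57 left.
September 1994 has 30 days: 57 − 30 = 27 left.
27 days into October 1994 → October 27, 1994.
Adding 261 days from October 27, 1994:
October has 31 days, so 31 − 27 = 4 days remain after October 27, 1994; 261 − 4 = 257 left.
November 1994 has 30 days: 257 − 30 = 227 left.
December 1994 has 31 days: 227 − 31 = 196 left.
January 1995 has 31 days: 196 − 31 = 165 left.
February 1995 has 28 days (1995 is not a leap year): 165 − 28 = 137 left.
March 1995 has 31 days: 137 − 31 = 106 left.
April 1995 has 30 days: 106 − 30 = 76 left.
May 1995 has 31 days: 76 − 31 = 45 left.
June 1995 has 30 days: 45 − 30 = 15 left.
15 days into July 1995 → July 15, 1995.
Counting back 4 weeks (= 28 days) from July 15, 1995:
Going back 15 days from July 15, 1995 reaches the end of the previous month; 28 − 15 = 13 left.
June 1995 has 30 days; 30 − 13 = 17 → June 17, 1995.

June 17, 1995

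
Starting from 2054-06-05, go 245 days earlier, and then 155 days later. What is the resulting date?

Counting back 245 days from June 5, 2054:
Going back 5 days from June 5, 2054 reaches the end of the previous month; 245 − 5 = 240 left.
May 2054 has 31 days: 240 − 31 = 209 left.
April 2054 has 30 days: 209 − 30 = 179 left.
March 2054 has 31 days: 179 − 31 = 148 left.
February 2054 has 28 days (2054 is not a leap year): 148 − 28 = 120 left.
January 2054 has 31 days: 120 − 31 = 89 left.
December 2053 has 31 days: 89 − 31 = 58 left.
November 2053 has 30 days: 58 − 30 = 28 left.
October 2053 has 31 days; 31 − 28 = 3 → October 3, 2053.
Advancing 155 days from October 3, 2053:
October has 31 days, so 31 − 3 = 28 days remain after October 3, 2053; 155 − 28 = 127 left.
November 2053 has 30 days: 127 − 30 = 97 left.
December 2053 has 31 days: 97 − 31 = 66 left.
January 2054 has 31 days: 66 − 31 = 35 left.
February 2054 has 28 days (2054 is not a leap year): 35 − 28 = 7 left.
7 days into March 2054 → March 7, 2054.

March 7, 2054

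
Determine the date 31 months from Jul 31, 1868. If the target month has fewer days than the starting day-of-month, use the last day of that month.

Counting forward 31 months from July 31, 1868.
month 7 + 31 = 38, which is month 2 of year 1871 → February 1871.
February 1871 has only 28 days (1871 is not a leap year — relevant if February), and the start was day 31, so the date clamps to February 28, 1871.

February 28, 1871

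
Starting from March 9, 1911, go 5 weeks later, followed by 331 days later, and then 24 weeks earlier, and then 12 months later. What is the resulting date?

September 23, 1912

Adding 5 weeks (= 35 days) from March 9, 1911:
March has 31 days, so 31 − 9 = 22 days remain after March 9, 1911; 35 − 22 = 13 left.
13 days into April 1911 → April 13, 1911.
Counting forward 331 days from April 13, 1911:
April has 30 days, so 30 − 13 = 17 days remain after April 13, 1911; 331 − 17 = 314 left.
May 1911 has 31 days: 314 − 31 = 283 left.
June 1911 has 30 days: 283 − 30 = 253 left.
July 1911 has 31 days: 253 − 31 = 222 left.
August 1911 has 31 days: 222 − 31 = 191 left.
September 1911 has 30 days: 191 − 30 = 161 left.
October 1911 has 31 days: 161 − 31 = 130 left.
November 1911 has 30 days: 130 − 30 = 100 left.
December 1911 has 31 days: 100 − 31 = 69 left.
January 1912 has 31 days: 69 − 31 = 38 left.
February 1912 has 29 days (1912 is a leap year): 38 − 29 = 9 left.
9 days into March 1912 → March 9, 1912.
Subtracting 24 weeks (= 168 days) from March 9, 1912:
Going back 9 days from March 9, 1912 reaches the end of the previous month; 168 − 9 = 159 left.
February 1912 has 29 days (1912 is a leap year): 159 − 29 = 130 left.
January 1912 has 31 days: 130 − 31 = 99 left.
December 1911 has 31 days: 99 − 31 = 68 left.
November 1911 has 30 days: 68 − 30 = 38 left.
October 1911 has 31 days: 38 − 31 = 7 left.
September 1911 has 30 days; 30 − 7 = 23 → September 23, 1911.
Adding 12 months from September 23, 1911:
month 9 + 12 = 21, which is month 9 of year 1912 → September 1912.
Day 23 is valid in September, giving September 23, 1912.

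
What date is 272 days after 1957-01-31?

October 30, 1957

Adding 272 days from January 31, 1957.
January has 31 days, so 31 − 31 = 0 days remain after January 31, 1957; 272 − 0 = 272 left.
February 1957 has 28 days (1957 is not a leap year): 272 − 28 = 244 left.
March 1957 has 31 days: 244 − 31 = 213 left.
April 1957 has 30 days: 213 − 30 = 183 left.
May 1957 has 31 days: 183 − 31 = 152 left.
June 1957 has 30 days: 152 − 30 = 122 left.
July 1957 has 31 days: 122 − 31 = 91 left.
August 1957 has 31 days: 91 − 31 = 60 left.
September 1957 has 30 days: 60 − 30 = 30 left.
30 days into October 1957 → October 30, 1957.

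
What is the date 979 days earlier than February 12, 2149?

Going back 979 days from February 12, 2149.
Going back 12 days from February 12, 2149 reaches the end of the previous month; 979 − 12 = 967 left.
January 2149 has 31 days: 967 − 31 = 936 left.
December 2148 has 31 days: 936 − 31 = 905 left.
November 2148 has 30 days: 905 − 30 = 875 left.
October 2148 has 31 days: 875 − 31 = 844 left.
September 2148 has 30 days: 844 − 30 = 814 left.
August 2148 has 31 days: 814 − 31 = 783 left.
July 2148 has 31 days: 783 − 31 = 752 left.
June 2148 has 30 days: 752 − 30 = 722 left.
May 2148 has 31 days: 722 − 31 = 691 left.
April 2148 has 30 days: 691 − 30 = 661 left.
March 2148 has 31 days: 661 − 31 = 630 left.
February 2148 has 29 days (2148 is a leap year): 630 − 29 = 601 left.
January 2148 has 31 days: 601 − 31 = 570 left.
December 2147 has 31 days: 570 − 31 = 539 left.
November 2147 has 30 days: 539 − 30 = 509 left.
October 2147 has 31 days: 509 − 31 = 478 left.
September 2147 has 30 days: 478 − 30 = 448 left.
August 2147 has 31 days: 448 − 31 = 417 left.
July 2147 has 31 days: 417 − 31 = 386 left.
June 2147 has 30 days: 386 − 30 = 356 left.
May 2147 has 31 days: 356 − 31 = 325 left.
April 2147 has 30 days: 325 − 30 = 295 left.
March 2147 has 31 days: 295 − 31 = 264 left.
February 2147 has 28 days (2147 is not a leap year): 264 − 28 = 236 left.
January 2147 has 31 days: 236 − 31 = 205 left.
December 2146 has 31 days: 205 − 31 = 174 left.
November 2146 has 30 days: 174 − 30 = 144 left.
October 2146 has 31 days: 144 − 31 = 113 left.
September 2146 has 30 days: 113 − 30 = 83 left.
August 2146 has 31 days: 83 − 31 = 52 left.
July 2146 has 31 days: 52 − 31 = 21 left.
June 2146 has 30 days; 30 − 21 = 9 → June 9, 2146.

June 9, 2146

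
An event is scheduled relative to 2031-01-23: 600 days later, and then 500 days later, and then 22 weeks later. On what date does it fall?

Adding 600 days from January 23, 2031:
January has 31 days, so 31 − 23 = 8 days remain after January 23, 2031; 600 − 8 = 592 left.
February 2031 has 28 days (2031 is not a leap year): 592 − 28 = 564 left.
March 2031 has 31 days: 564 − 31 = 533 left.
April 2031 has 30 days: 533 − 30 = 503 left.
May 2031 has 31 days: 503 − 31 = 472 left.
June 2031 has 30 days: 472 − 30 = 442 left.
July 2031 has 31 days: 442 − 31 = 411 left.
August 2031 has 31 days: 411 − 31 = 380 left.
September 2031 has 30 days: 380 − 30 = 350 left.
October 2031 has 31 days: 350 − 31 = 319 left.
November 2031 has 30 days: 319 − 30 = 289 left.
December 2031 has 31 days: 289 − 31 = 258 left.
January 2032 has 31 days: 258 − 31 = 227 left.
February 2032 has 29 days (2032 is a leap year): 227 − 29 = 198 left.
March 2032 has 31 days: 198 − 31 = 167 left.
April 2032 has 30 days: 167 − 30 = 137 left.
May 2032 has 31 days: 137 − 31 = 106 left.
June 2032 has 30 days: 106 − 30 = 76 left.
July 2032 has 31 days: 76 − 31 = 45 left.
August 2032 has 31 days: 45 − 31 = 14 left.
14 days into September 2032 → September 14, 2032.
Counting forward 500 days from September 14, 2032:
September has 30 days, so 30 − 14 = 16 days remain after September 14, 2032; 500 − 16 = 484 left.
October 2032 has 31 days: 484 − 31 = 453 left.
November 2032 has 30 days: 453 − 30 = 423 left.
December 2032 has 31 days: 423 − 31 = 392 left.
January 2033 has 31 days: 392 − 31 = 361 left.
February 2033 has 28 days (2033 is not a leap year): 361 − 28 = 333 left.
March 2033 has 31 days: 333 − 31 = 302 left.
April 2033 has 30 days: 302 − 30 = 272 left.
May 2033 has 31 days: 272 − 31 = 241 left.
June 2033 has 30 days: 241 − 30 = 211 left.
July 2033 has 31 days: 211 − 31 = 180 left.
August 2033 has 31 days: 180 − 31 = 149 left.
September 2033 has 30 days: 149 − 30 = 119 left.
October 2033 has 31 days: 119 − 31 = 88 left.
November 2033 has 30 days: 88 − 30 = 58 left.
December 2033 has 31 days: 58 − 31 = 27 left.
27 days into January 2034 → January 27, 2034.
Counting forward 22 weeks (= 154 days) from January 27, 2034:
January has 31 days, so 31 − 27 = 4 days remain after January 27, 2034; 154 − 4 = 150 left.
February 2034 has 28 days (2034 is not a leap year): 150 − 28 = 122 left.
March 2034 has 31 days: 122 − 31 = 91 left.
April 2034 has 30 days: 91 − 30 = 61 left.
May 2034 has 31 days: 61 − 31 = 30 left.
30 days into June 2034 → June 30, 2034.

June 30, 2034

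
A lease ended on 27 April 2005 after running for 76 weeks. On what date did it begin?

November 12, 2003

Going back 76 weeks = 532 days from April 27, 2005.
Going back 27 days from April 27, 2005 reaches the end of the previous month; 532 − 27 = 505 left.
March 2005 has 31 days: 505 − 31 = 474 left.
February 2005 has 28 days (2005 is not a leap year): 474 − 28 = 446 left.
January 2005 has 31 days: 446 − 31 = 415 left.
December 2004 has 31 days: 415 − 31 = 384 left.
November 2004 has 30 days: 384 − 30 = 354 left.
October 2004 has 31 days: 354 − 31 = 323 left.
September 2004 has 30 days: 323 − 30 = 293 left.
August 2004 has 31 days: 293 − 31 = 262 left.
July 2004 has 31 days: 262 − 31 = 231 left.
June 2004 has 30 days: 231 − 30 = 201 left.
May 2004 has 31 days: 201 − 31 = 170 left.
April 2004 has 30 days: 170 − 30 = 140 left.
March 2004 has 31 days: 140 − 31 = 109 left.
February 2004 has 29 days (2004 is a leap year): 109 − 29 = 80 left.
January 2004 has 31 days: 80 − 31 = 49 left.
December 2003 has 31 days: 49 − 31 = 18 left.
November 2003 has 30 days; 30 − 18 = 12 → November 12, 2003.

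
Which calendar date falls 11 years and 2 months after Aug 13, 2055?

Adding 11 years and 2 months from August 13, 2055.
+11 years → 2066; month 8 + 2 = 10 → October 2066.
Day 13 is valid in October, giving October 13, 2066.

October 13, 2066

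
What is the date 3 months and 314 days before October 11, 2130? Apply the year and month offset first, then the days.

Counting back 3 months and 314 days from October 11, 2130: first the month/year part, then the days.
month 10 − 3 = 7 → July 2130.
Day 11 is valid in July, giving July 11, 2130.
Now subtract 314 days from July 11, 2130.
Going back 11 days from July 11, 2130 reaches the end of the previous month; 314 − 11 = 303 left.
June 2130 has 30 days: 303 − 30 = 273 left.
May 2130 has 31 days: 273 − 31 = 242 left.
April 2130 has 30 days: 242 − 30 = 212 left.
March 2130 has 31 days: 212 − 31 = 181 left.
February 2130 has 28 days (2130 is not a leap year): 181 − 28 = 153 left.
January 2130 has 31 days: 153 − 31 = 122 left.
December 2129 has 31 days: 122 − 31 = 91 left.
November 2129 has 30 days: 91 − 30 = 61 left.
October 2129 has 31 days: 61 − 31 = 30 left.
September 2129 has 30 days: 30 − 30 = 0 left.
August 2129 has 31 days; 31 − 0 = 31 → August 31, 2129.

August 31, 2129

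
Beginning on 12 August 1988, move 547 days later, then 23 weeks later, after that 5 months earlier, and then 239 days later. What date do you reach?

October 18, 1990

Adding 547 days from August 12, 1988:
August has 31 days, so 31 − 12 = 19 days remain after August 12, 1988; 547 − 19 = 528 left.
September 1988 has 30 days: 528 − 30 = 498 left.
October 1988 has 31 days: 498 − 31 = 467 left.
November 1988 has 30 days: 467 − 30 = 437 left.
December 1988 has 31 days: 437 − 31 = 406 left.
January 1989 has 31 days: 406 − 31 = 375 left.
February 1989 has 28 days (1989 is not a leap year): 375 − 28 = 347 left.
March 1989 has 31 days: 347 − 31 = 316 left.
April 1989 has 30 days: 316 − 30 = 286 left.
May 1989 has 31 days: 286 − 31 = 255 left.
June 1989 has 30 days: 255 − 30 = 225 left.
July 1989 has 31 days: 225 − 31 = 194 left.
August 1989 has 31 days: 194 − 31 = 163 left.
September 1989 has 30 days: 163 − 30 = 133 left.
October 1989 has 31 days: 133 − 31 = 102 left.
November 1989 has 30 days: 102 − 30 = 72 left.
December 1989 has 31 days: 72 − 31 = 41 left.
January 1990 has 31 days: 41 − 31 = 10 left.
10 days into February 1990 → February 10, 1990.
Counting forward 23 weeks (= 161 days) from February 10, 1990:
February has 28 days, so 28 − 10 = 18 days remain after February 10, 1990; 161 − 18 = 143 left.
March 1990 has 31 days: 143 − 31 = 112 left.
April 1990 has 30 days: 112 − 30 = 82 left.
May 1990 has 31 days: 82 − 31 = 51 left.
June 1990 has 30 days: 51 − 30 = 21 left.
21 days into July 1990 → July 21, 1990.
Going back 5 months from July 21, 1990:
month 7 − 5 = 2 → February 1990.
Day 21 is valid in February, giving February 21, 1990.
Adding 239 days from February 21, 1990:
February has 28 days, so 28 − 21 = 7 days remain after February 21, 1990; 239 − 7 = 232 left.
March 1990 has 31 days: 232 − 31 = 201 left.
April 1990 has 30 days: 201 − 30 = 171 left.
May 1990 has 31 days: 171 − 31 = 140 left.
June 1990 has 30 days: 140 − 30 = 110 left.
July 1990 has 31 days: 110 − 31 = 79 left.
August 1990 has 31 days: 79 − 31 = 48 left.
September 1990 has 30 days: 48 − 30 = 18 left.
18 days into October 1990 → October 18, 1990.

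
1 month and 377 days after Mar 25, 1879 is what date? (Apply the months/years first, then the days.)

May 6, 1880

Adding 1 month and 377 days from March 25, 1879: first the month/year part, then the days.
month 3 + 1 = 4 → April 1879.
Day 25 is valid in April, giving April 25, 1879.
Now add 377 days from April 25, 1879.
April has 30 days, so 30 − 25 = 5 days remain after April 25, 1879; 377 − 5 = 372 left.
May 1879 has 31 days: 372 − 31 = 341 left.
June 1879 has 30 days: 341 − 30 = 311 left.
July 1879 has 31 days: 311 − 31 = 280 left.
August 1879 has 31 days: 280 − 31 = 249 left.
September 1879 has 30 days: 249 − 30 = 219 left.
October 1879 has 31 days: 219 − 31 = 188 left.
November 1879 has 30 days: 188 − 30 = 158 left.
December 1879 has 31 days: 158 − 31 = 127 left.
January 1880 has 31 days: 127 − 31 = 96 left.
February 1880 has 29 days (1880 is a leap year): 96 − 29 = 67 left.
March 1880 has 31 days: 67 − 31 = 36 left.
April 1880 has 30 days: 36 − 30 = 6 left.
6 days into May 1880 → May 6, 1880.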